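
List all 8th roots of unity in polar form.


The 8th roots of unity are cis(360k/8°) for k=0..7
Angle step = 360/8 = 45°
Primitive root: cis(45°)
Primitive root = 0.7071 + 0.7071i

8 roots at angles: 0°, 45°, 90°, 135°, 180°, 225°, 270°, 315°


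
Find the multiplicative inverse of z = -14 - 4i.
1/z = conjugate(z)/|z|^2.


|z|^2 = 196+16 = 212
1/z = (-14 + 4i)/212

1/z = -0.0660 + 0.0189i


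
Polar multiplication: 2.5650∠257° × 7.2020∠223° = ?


r = 2.5650 * 7.2020 = 18.4731
theta = 257° + 223° = 480° = 120° (mod 360)

18.4731 cis(120°)


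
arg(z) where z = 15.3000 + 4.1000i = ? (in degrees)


Re = 15.3, Im = 4.1
arg = atan2(4.1, 15.3) = 15.0013 degrees

arg(z) = 15.0013 degrees


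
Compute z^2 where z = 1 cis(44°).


r^2 = 1^2 = 1
n*theta = 2*44° = 88° = 88° (mod 360)
a = 1*cos(88°) = 0.0349
b = 1*sin(88°) = 0.9994

1 cis(88°) = 0.0349 + 0.9994i


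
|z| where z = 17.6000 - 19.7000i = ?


|z| = sqrt(17.6^2 + (-19.7)^2) = sqrt(309.76 + 388.09) = sqrt(697.85) = 26.4169

|z| = 26.4169


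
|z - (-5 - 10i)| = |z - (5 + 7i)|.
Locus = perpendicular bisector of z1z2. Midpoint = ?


Equal distances means the locus is the perpendicular bisector of z1 and z2.
Midpoint = ((-5+5)/2, (-10+7)/2) = (0, -1.5000)

Perpendicular bisector through (0, -1.5000)


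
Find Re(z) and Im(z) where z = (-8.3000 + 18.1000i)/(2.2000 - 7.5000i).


Multiply by conjugate: (-8.3000 + 18.1000i)(2.2000 + 7.5000i) / (2.2^2 + (-7.5)^2)
Numerator real = -8.3*2.2 + 18.1*(-7.5) = -154.01
Numerator imag = 18.1*2.2 - (-8.3)*(-7.5) = -22.43
Denominator = 61.09
Re(z) = -154.01/61.09 = -2.5210
Im(z) = -22.43/61.09 = -0.3672

Re(z) = -2.5210, Im(z) = -0.3672


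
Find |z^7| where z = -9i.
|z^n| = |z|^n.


|z| = sqrt(0+81) = sqrt(81) = 9
|z^7| = |z|^7 = 9^7 = 4782969

|z^7| = 4782969


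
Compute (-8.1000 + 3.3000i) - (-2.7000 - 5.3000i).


Real: -8.1 + 2.7 = -5.4
Imag: 3.3 + 5.3 = 8.6

-5.4000 + 8.6000i


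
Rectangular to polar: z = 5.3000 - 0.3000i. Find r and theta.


r = sqrt(28.09+0.09) = sqrt(28.18) = 5.3085
theta = atan2(-0.3, 5.3) = -3.2397 degrees

r = 5.3085, theta = -3.2397 degrees


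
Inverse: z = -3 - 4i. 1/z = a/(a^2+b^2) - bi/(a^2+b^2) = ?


|z|^2 = 9+16 = 25
1/z = (-3 + 4i)/25

1/z = -0.1200 + 0.1600i


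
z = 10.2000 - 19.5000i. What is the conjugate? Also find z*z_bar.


z_bar = 10.2000 + 19.5000i
z*z_bar = 10.2^2 + (-19.5)^2 = 104.04 + 380.25 = 484.29

z_bar = 10.2000 + 19.5000i, z*z_bar = 484.29


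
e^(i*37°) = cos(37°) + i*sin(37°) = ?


cos(37°) = 0.7986
sin(37°) = 0.6018

e^(i*37°) = 0.7986 + 0.6018i


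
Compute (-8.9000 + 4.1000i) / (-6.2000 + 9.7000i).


Conjugate of z2 = -6.2000 - 9.7000i
Numerator: (-8.9000 + 4.1000i)(-6.2000 - 9.7000i) = 94.9500 + 60.9100i
Denominator: (-6.2)^2 + 9.7^2 = 132.53
Result = (94.9500 + 60.9100i)/132.53

0.7164 + 0.4596i


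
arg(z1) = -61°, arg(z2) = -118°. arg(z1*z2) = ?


arg(z1*z2) = -61° - 118° = -179°
Normalized to (-180°, 180°]: -179°

-179°


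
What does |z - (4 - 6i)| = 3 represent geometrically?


|z - z0| = r is a circle with center z0 and radius r.
Center = (4, -6), radius = 3

Circle with center (4, -6) and radius 3


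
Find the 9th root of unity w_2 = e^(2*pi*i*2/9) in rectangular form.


Angle = 360*2/9 = 80°
a = cos(80°) = 0.1736
b = sin(80°) = 0.9848

0.1736 + 0.9848i


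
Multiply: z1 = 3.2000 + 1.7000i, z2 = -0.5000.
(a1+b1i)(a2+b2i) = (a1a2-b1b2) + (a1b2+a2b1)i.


Real = 3.2*(-0.5) - 1.7*0 = -1.6 - 0 = -1.6
Imag = 3.2*0 - (0.5)*1.7 = 0 - (0.85) = -0.85

-1.6000 - 0.8500i


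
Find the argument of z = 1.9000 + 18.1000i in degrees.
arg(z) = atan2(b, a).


Re = 1.9, Im = 18.1
arg = atan2(18.1, 1.9) = 84.0075 degrees

arg(z) = 84.0075 degrees


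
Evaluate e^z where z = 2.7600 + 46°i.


e^2.7600 = 15.79984
cos(46°) = 0.69466
sin(46°) = 0.71934
Real = 15.79984*0.69466 = 10.9755
Imag = 15.79984*0.71934 = 11.3655

10.9755 + 11.3655i


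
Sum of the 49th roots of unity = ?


The sum of all 49th roots of unity is 0.
Geometric series: (1 - w^49)/(1 - w) = (1-1)/(1-w) = 0 since w^49 = 1, w ≠ 1.
Alternatively: coefficient of z^48 in z^49 - 1 is 0.

0


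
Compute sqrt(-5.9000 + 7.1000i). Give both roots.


|z| = sqrt(34.81+50.41) = 9.2315
sqrt((|z|+a)/2) = sqrt((9.2315+(-5.9))/2) = sqrt(1.6657) = 1.2906
sqrt((|z|-a)/2) = sqrt((9.2315-(-5.9))/2) = sqrt(7.5657) = 2.7506

±(1.2906 + 2.7506i) i.e. 1.2906 + 2.7506i and -1.2906 - 2.7506i


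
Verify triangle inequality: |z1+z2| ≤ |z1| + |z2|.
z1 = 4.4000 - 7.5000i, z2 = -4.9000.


|z1| = sqrt(4.4^2 + (-7.5)^2) = sqrt(75.61) = 8.6954
|z2| = sqrt((-4.9)^2 + 0^2) = sqrt(24.01) = 4.9000
z1+z2 = -0.5000 - 7.5000i
|z1+z2| = sqrt(56.5) = 7.5166
|z1|+|z2| = 8.6954 + 4.9000 = 13.5954

|z1+z2| = 7.5166 ≤ |z1|+|z2| = 13.5954 (verified)


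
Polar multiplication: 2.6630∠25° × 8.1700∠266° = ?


r = 2.6630 * 8.1700 = 21.7567
theta = 25° + 266° = 291° = 291° (mod 360)

21.7567 cis(291°)


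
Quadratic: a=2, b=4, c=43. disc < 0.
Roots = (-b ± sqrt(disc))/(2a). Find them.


disc = 4^2 - 4*2*43 = 16 - 344 = -328
sqrt(|disc|) = sqrt(328) = 18.1108
Real part = -4/(2*2) = -1.0000
Imag part = 18.1108/(2*2) = 4.5277

-1.0000 ± 4.5277i


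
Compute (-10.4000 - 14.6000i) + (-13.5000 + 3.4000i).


Real: -10.4 - 13.5 = -23.9
Imag: -14.6 + 3.4 = -11.2

-23.9000 - 11.2000i


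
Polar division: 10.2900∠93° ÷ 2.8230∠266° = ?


r = 10.2900 / 2.8230 = 3.6451
theta = 93° - 266° = -173° = 187° (mod 360)

3.6451 cis(187°)


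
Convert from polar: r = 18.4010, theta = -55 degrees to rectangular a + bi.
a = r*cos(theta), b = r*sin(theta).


a = 18.4010*cos(-55°) = 18.4010*0.57358 = 10.5544
b = 18.4010*sin(-55°) = 18.4010*(-0.81915) = -15.0732

10.5544 - 15.0732i


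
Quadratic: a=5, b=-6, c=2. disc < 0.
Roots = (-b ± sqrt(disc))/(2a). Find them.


disc = (-6)^2 - 4*5*2 = 36 - 40 = -4
sqrt(|disc|) = sqrt(4) = 2.0000
Real part = 6/(2*5) = 0.6000
Imag part = 2.0000/(2*5) = 0.2000

0.6000 ± 0.2000i


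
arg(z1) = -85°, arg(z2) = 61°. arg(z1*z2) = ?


arg(z1*z2) = -85° + 61° = -24°
Normalized to (-180°, 180°]: -24°

-24°


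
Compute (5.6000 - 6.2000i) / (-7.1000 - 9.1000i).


Conjugate of z2 = -7.1000 + 9.1000i
Numerator: (5.6000 - 6.2000i)(-7.1000 + 9.1000i) = 16.6600 + 94.9800i
Denominator: (-7.1)^2 + (-9.1)^2 = 133.22
Result = (16.6600 + 94.9800i)/133.22

0.1251 + 0.7130i


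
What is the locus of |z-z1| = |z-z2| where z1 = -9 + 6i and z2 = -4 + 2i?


Equal distances means the locus is the perpendicular bisector of z1 and z2.
Midpoint = ((-9+(-4))/2, (6+2)/2) = (-6.5000, 4.0000)

Perpendicular bisector through (-6.5000, 4.0000)


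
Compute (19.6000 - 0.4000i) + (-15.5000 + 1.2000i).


Real: 19.6 - 15.5 = 4.1
Imag: -0.4 + 1.2 = 0.8

4.1000 + 0.8000i


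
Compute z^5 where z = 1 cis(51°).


r^5 = 1^5 = 1
n*theta = 5*51° = 255° = 255° (mod 360)
a = 1*cos(255°) = -0.2588
b = 1*sin(255°) = -0.9659

1 cis(255°) = -0.2588 - 0.9659i


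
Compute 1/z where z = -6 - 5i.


|z|^2 = 36+25 = 61
1/z = (-6 + 5i)/61

1/z = -0.0984 + 0.0820i


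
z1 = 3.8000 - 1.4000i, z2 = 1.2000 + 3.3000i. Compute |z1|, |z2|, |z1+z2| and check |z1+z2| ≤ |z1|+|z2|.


|z1| = sqrt(3.8^2 + (-1.4)^2) = sqrt(16.4) = 4.0497
|z2| = sqrt(1.2^2 + 3.3^2) = sqrt(12.33) = 3.5114
z1+z2 = 5.0000 + 1.9000i
|z1+z2| = sqrt(28.61) = 5.3488
|z1|+|z2| = 4.0497 + 3.5114 = 7.5611

|z1+z2| = 5.3488 ≤ |z1|+|z2| = 7.5611 (verified)


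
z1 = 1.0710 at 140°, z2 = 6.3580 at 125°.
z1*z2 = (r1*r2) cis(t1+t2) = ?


r = 1.0710 * 6.3580 = 6.8094
theta = 140° + 125° = 265° = 265° (mod 360)

6.8094 cis(265°)


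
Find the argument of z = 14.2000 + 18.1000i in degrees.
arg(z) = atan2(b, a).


Re = 14.2, Im = 18.1
arg = atan2(18.1, 14.2) = 51.8847 degrees

arg(z) = 51.8847 degrees


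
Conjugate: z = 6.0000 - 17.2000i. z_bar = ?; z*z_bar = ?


z_bar = 6.0000 + 17.2000i
z*z_bar = 6^2 + (-17.2)^2 = 36 + 295.84 = 331.84

z_bar = 6.0000 + 17.2000i, z*z_bar = 331.84


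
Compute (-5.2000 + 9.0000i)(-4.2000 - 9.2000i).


Real = -5.2*(-4.2) - 9*(-9.2) = 21.84 - (-82.8) = 104.64
Imag = -5.2*(-9.2) - (4.2)*9 = 47.84 - (37.8) = 10.04

104.6400 + 10.0400i


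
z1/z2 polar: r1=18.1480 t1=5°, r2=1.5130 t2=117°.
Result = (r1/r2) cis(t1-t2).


r = 18.1480 / 1.5130 = 11.9947
theta = 5° - 117° = -112° = 248° (mod 360)

11.9947 cis(248°)


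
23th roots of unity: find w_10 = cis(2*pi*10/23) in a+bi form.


Angle = 360*10/23 = 156.5217°
a = cos(156.5217°) = -0.9172
b = sin(156.5217°) = 0.3984

-0.9172 + 0.3984i


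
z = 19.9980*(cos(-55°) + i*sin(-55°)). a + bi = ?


a = 19.9980*cos(-55°) = 19.9980*0.573576 = 11.4704
b = 19.9980*sin(-55°) = 19.9980*(-0.81915) = -16.3814

11.4704 - 16.3814i


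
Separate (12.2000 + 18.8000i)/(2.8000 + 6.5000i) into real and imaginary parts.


Multiply by conjugate: (12.2000 + 18.8000i)(2.8000 - 6.5000i) / (2.8^2 + 6.5^2)
Numerator real = 12.2*2.8 + 18.8*6.5 = 156.36
Numerator imag = 18.8*2.8 - 12.2*6.5 = -26.66
Denominator = 50.09
Re(z) = 156.36/50.09 = 3.1216
Im(z) = -26.66/50.09 = -0.5322

Re(z) = 3.1216, Im(z) = -0.5322


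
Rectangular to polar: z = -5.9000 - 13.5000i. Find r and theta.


r = sqrt(34.81+182.25) = sqrt(217.06) = 14.7330
theta = atan2(-13.5, -5.9) = -113.6071 degrees

r = 14.7330, theta = -113.6071 degrees


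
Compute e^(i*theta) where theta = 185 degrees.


cos(185°) = -0.9962
sin(185°) = -0.0872

e^(i*185°) = -0.9962 - 0.0872i


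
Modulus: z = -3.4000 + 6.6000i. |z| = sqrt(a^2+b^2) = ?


|z| = sqrt((-3.4)^2 + 6.6^2) = sqrt(11.56 + 43.56) = sqrt(55.12) = 7.4243

|z| = 7.4243


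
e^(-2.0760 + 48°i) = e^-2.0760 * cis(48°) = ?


e^-2.0760 = 0.1254
cos(48°) = 0.6691
sin(48°) = 0.7431
Real = 0.1254*0.6691 = 0.0839
Imag = 0.1254*0.7431 = 0.0932

0.0839 + 0.0932i


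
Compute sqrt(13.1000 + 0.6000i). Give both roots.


|z| = sqrt(171.61+0.36) = 13.1137
sqrt((|z|+a)/2) = sqrt((13.1137+13.1)/2) = sqrt(13.1069) = 3.6203
sqrt((|z|-a)/2) = sqrt((13.1137-13.1)/2) = sqrt(0.0069) = 0.0829

±(3.6203 + 0.0829i) i.e. 3.6203 + 0.0829i and -3.6203 - 0.0829i


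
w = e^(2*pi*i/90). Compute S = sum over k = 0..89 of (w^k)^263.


The roots are w_k = w^k with w = e^(2*pi*i/90), and (w^k)^263 = (w^263)^k.
So S = 1 + u + u^2 + ... + u^(89) with u = w^263.
263 = 2*90 + 83, so 263 is not a multiple of 90: u = (w^90)^2 * w^83 = w^83 ≠ 1 (w is a primitive 90th root), while u^90 = (w^90)^263 = 1.
Geometric series: S = (1 - u^90)/(1 - u) = (1 - 1)/(1 - u) = 0

S = 0


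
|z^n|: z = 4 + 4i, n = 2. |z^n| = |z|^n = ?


|z| = sqrt(16+16) = sqrt(32) = 5.6569
|z^2| = |z|^2 = (sqrt(32))^2 = 32

|z^2| = 32


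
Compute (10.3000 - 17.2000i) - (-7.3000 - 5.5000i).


Real: 10.3 + 7.3 = 17.6
Imag: -17.2 + 5.5 = -11.7

17.6000 - 11.7000i


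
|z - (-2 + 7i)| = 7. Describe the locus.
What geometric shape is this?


|z - z0| = r is a circle with center z0 and radius r.
Center = (-2, 7), radius = 7

Circle with center (-2, 7) and radius 7


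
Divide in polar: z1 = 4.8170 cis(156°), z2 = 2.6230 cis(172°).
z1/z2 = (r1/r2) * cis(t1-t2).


r = 4.8170 / 2.6230 = 1.8364
theta = 156° - 172° = -16° = 344° (mod 360)

1.8364 cis(344°)


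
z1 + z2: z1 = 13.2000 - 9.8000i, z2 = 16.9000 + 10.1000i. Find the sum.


Real: 13.2 + 16.9 = 30.1
Imag: -9.8 + 10.1 = 0.3

30.1000 + 0.3000i


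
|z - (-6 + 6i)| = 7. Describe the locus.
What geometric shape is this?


|z - z0| = r is a circle with center z0 and radius r.
Center = (-6, 6), radius = 7

Circle with center (-6, 6) and radius 7


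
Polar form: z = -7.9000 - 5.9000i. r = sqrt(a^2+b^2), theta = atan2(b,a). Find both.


r = sqrt(62.41+34.81) = sqrt(97.22) = 9.8600
theta = atan2(-5.9, -7.9) = -143.2463 degrees

r = 9.8600, theta = -143.2463 degrees


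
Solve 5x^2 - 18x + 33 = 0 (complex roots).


disc = (-18)^2 - 4*5*33 = 324 - 660 = -336
sqrt(|disc|) = sqrt(336) = 18.3303
Real part = 18/(2*5) = 1.8000
Imag part = 18.3303/(2*5) = 1.8330

1.8000 ± 1.8330i


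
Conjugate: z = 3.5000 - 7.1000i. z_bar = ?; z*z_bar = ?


z_bar = 3.5000 + 7.1000i
z*z_bar = 3.5^2 + (-7.1)^2 = 12.25 + 50.41 = 62.66

z_bar = 3.5000 + 7.1000i, z*z_bar = 62.66


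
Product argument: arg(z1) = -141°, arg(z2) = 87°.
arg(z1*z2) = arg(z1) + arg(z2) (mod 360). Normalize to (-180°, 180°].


arg(z1*z2) = -141° + 87° = -54°
Normalized to (-180°, 180°]: -54°

-54°


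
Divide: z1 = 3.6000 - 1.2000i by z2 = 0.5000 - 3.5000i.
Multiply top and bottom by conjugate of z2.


Conjugate of z2 = 0.5000 + 3.5000i
Numerator: (3.6000 - 1.2000i)(0.5000 + 3.5000i) = 6.0000 + 12.0000i
Denominator: 0.5^2 + (-3.5)^2 = 12.5
Result = (6.0000 + 12.0000i)/12.5

0.4800 + 0.9600i


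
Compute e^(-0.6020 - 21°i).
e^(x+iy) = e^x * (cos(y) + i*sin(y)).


e^-0.6020 = 0.5477
cos(-21°) = 0.9336
sin(-21°) = -0.3584
Real = 0.5477*0.9336 = 0.5113
Imag = 0.5477*(-0.3584) = -0.1963

0.5113 - 0.1963i


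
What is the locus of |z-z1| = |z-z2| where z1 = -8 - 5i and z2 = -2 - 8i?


Equal distances means the locus is the perpendicular bisector of z1 and z2.
Midpoint = ((-8+(-2))/2, (-5+(-8))/2) = (-5.0000, -6.5000)

Perpendicular bisector through (-5.0000, -6.5000)


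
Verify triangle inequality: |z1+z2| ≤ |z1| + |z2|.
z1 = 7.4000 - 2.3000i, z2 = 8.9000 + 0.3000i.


|z1| = sqrt(7.4^2 + (-2.3)^2) = sqrt(60.05) = 7.7492
|z2| = sqrt(8.9^2 + 0.3^2) = sqrt(79.3) = 8.9051
z1+z2 = 16.3000 - 2.0000i
|z1+z2| = sqrt(269.69) = 16.4222
|z1|+|z2| = 7.7492 + 8.9051 = 16.6543

|z1+z2| = 16.4222 ≤ |z1|+|z2| = 16.6543 (verified)


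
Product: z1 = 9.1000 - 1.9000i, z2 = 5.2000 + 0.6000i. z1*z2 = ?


Real = 9.1*5.2 - (-1.9)*0.6 = 47.32 - (-1.14) = 48.46
Imag = 9.1*0.6 + 5.2*(-1.9) = 5.46 - (9.88) = -4.42

48.4600 - 4.4200i


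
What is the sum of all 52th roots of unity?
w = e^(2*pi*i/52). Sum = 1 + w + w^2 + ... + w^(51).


The sum of all 52th roots of unity is 0.
Geometric series: (1 - w^52)/(1 - w) = (1-1)/(1-w) = 0 since w^52 = 1, w ≠ 1.
Alternatively: coefficient of z^51 in z^52 - 1 is 0.

0


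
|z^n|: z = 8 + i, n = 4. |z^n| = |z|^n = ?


|z| = sqrt(64+1) = sqrt(65) = 8.0623
|z^4| = |z|^4 = (sqrt(65))^4 = 65^2 = 4225

|z^4| = 4225


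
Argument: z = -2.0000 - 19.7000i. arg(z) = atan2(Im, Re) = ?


Re = -2, Im = -19.7
arg = atan2(-19.7, -2) = -95.7970 degrees

arg(z) = -95.7970 degrees


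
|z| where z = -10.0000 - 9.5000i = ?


|z| = sqrt((-10)^2 + (-9.5)^2) = sqrt(100 + 90.25) = sqrt(190.25) = 13.7931

|z| = 13.7931


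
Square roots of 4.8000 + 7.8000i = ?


|z| = sqrt(23.04+60.84) = 9.1586
sqrt((|z|+a)/2) = sqrt((9.1586+4.8)/2) = sqrt(6.9793) = 2.6418
sqrt((|z|-a)/2) = sqrt((9.1586-4.8)/2) = sqrt(2.1793) = 1.4762

±(2.6418 + 1.4762i) i.e. 2.6418 + 1.4762i and -2.6418 - 1.4762i


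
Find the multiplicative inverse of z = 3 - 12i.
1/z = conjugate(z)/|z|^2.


|z|^2 = 9+144 = 153
1/z = (3 + 12i)/153

1/z = 0.0196 + 0.0784i


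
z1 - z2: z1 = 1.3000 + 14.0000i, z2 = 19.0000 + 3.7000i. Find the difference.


Real: 1.3 - 19 = -17.7
Imag: 14 - 3.7 = 10.3

-17.7000 + 10.3000i


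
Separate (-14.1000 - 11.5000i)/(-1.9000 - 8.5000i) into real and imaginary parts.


Multiply by conjugate: (-14.1000 - 11.5000i)(-1.9000 + 8.5000i) / ((-1.9)^2 + (-8.5)^2)
Numerator real = -14.1*(-1.9) - (11.5)*(-8.5) = 124.54
Numerator imag = -11.5*(-1.9) - (-14.1)*(-8.5) = -98
Denominator = 75.86
Re(z) = 124.54/75.86 = 1.6417
Im(z) = -98/75.86 = -1.2919

Re(z) = 1.6417, Im(z) = -1.2919


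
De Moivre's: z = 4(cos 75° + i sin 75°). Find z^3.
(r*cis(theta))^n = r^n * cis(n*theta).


r^3 = 4^3 = 64
n*theta = 3*75° = 225° = 225° (mod 360)
a = 64*cos(225°) = -45.2548
b = 64*sin(225°) = -45.2548

64 cis(225°) = -45.2548 - 45.2548i


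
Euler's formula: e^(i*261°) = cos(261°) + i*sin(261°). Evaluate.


cos(261°) = -0.1564
sin(261°) = -0.9877

e^(i*261°) = -0.1564 - 0.9877i


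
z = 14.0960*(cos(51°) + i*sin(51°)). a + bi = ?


a = 14.0960*cos(51°) = 14.0960*0.62932 = 8.8709
b = 14.0960*sin(51°) = 14.0960*0.77714596 = 10.9546

8.8709 + 10.9546i


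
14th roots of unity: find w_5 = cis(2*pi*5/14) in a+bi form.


Angle = 360*5/14 = 128.5714°
a = cos(128.5714°) = -0.6235
b = sin(128.5714°) = 0.7818

-0.6235 + 0.7818i


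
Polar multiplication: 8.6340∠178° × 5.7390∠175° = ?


r = 8.6340 * 5.7390 = 49.5505
theta = 178° + 175° = 353° = 353° (mod 360)

49.5505 cis(353°)


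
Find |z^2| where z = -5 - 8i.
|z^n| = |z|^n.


|z| = sqrt(25+64) = sqrt(89) = 9.4340
|z^2| = |z|^2 = (sqrt(89))^2 = 89

|z^2| = 89


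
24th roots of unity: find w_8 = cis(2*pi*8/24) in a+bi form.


Angle = 360*8/24 = 120°
a = cos(120°) = -0.5000
b = sin(120°) = 0.8660

-0.5000 + 0.8660i


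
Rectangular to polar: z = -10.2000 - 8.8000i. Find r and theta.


r = sqrt(104.04+77.44) = sqrt(181.48) = 13.4715
theta = atan2(-8.8, -10.2) = -139.2142 degrees

r = 13.4715, theta = -139.2142 degrees


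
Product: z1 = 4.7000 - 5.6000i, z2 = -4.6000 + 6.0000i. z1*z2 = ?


Real = 4.7*(-4.6) - (-5.6)*6 = -21.62 - (-33.6) = 11.98
Imag = 4.7*6 - (4.6)*(-5.6) = 28.2 + 25.76 = 53.96

11.9800 + 53.9600i


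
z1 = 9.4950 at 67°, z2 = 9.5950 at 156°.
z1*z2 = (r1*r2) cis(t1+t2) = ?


r = 9.4950 * 9.5950 = 91.1045
theta = 67° + 156° = 223° = 223° (mod 360)

91.1045 cis(223°)


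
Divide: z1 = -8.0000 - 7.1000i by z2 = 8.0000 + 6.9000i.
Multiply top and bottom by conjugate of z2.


Conjugate of z2 = 8.0000 - 6.9000i
Numerator: (-8.0000 - 7.1000i)(8.0000 - 6.9000i) = -112.9900 - 1.6000i
Denominator: 8^2 + 6.9^2 = 111.61
Result = (-112.9900 - 1.6000i)/111.61

-1.0124 - 0.0143i


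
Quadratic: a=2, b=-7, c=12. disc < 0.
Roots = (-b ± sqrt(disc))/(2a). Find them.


disc = (-7)^2 - 4*2*12 = 49 - 96 = -47
sqrt(|disc|) = sqrt(47) = 6.8557
Real part = 7/(2*2) = 1.7500
Imag part = 6.8557/(2*2) = 1.7139

1.7500 ± 1.7139i


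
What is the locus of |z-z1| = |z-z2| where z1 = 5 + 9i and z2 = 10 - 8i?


Equal distances means the locus is the perpendicular bisector of z1 and z2.
Midpoint = ((5+10)/2, (9+(-8))/2) = (7.5000, 0.5000)

Perpendicular bisector through (7.5000, 0.5000)


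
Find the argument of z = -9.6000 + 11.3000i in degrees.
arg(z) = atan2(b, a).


Re = -9.6, Im = 11.3
arg = atan2(11.3, -9.6) = 130.3498 degrees

arg(z) = 130.3498 degrees


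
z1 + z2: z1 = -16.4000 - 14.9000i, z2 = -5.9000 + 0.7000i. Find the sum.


Real: -16.4 - 5.9 = -22.3
Imag: -14.9 + 0.7 = -14.2

-22.3000 - 14.2000i


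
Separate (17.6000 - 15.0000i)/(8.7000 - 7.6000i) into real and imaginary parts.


Multiply by conjugate: (17.6000 - 15.0000i)(8.7000 + 7.6000i) / (8.7^2 + (-7.6)^2)
Numerator real = 17.6*8.7 - (15)*(-7.6) = 267.12
Numerator imag = -15*8.7 - 17.6*(-7.6) = 3.26
Denominator = 133.45
Re(z) = 267.12/133.45 = 2.0016
Im(z) = 3.26/133.45 = 0.0244

Re(z) = 2.0016, Im(z) = 0.0244


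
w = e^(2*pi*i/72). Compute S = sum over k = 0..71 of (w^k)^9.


The roots are w_k = w^k with w = e^(2*pi*i/72), and (w^k)^9 = (w^9)^k.
So S = 1 + u + u^2 + ... + u^(71) with u = w^9.
9 = 0*72 + 9, so 9 is not a multiple of 72: u = w^9 ≠ 1 (w is a primitive 72th root), while u^72 = (w^72)^9 = 1.
Geometric series: S = (1 - u^72)/(1 - u) = (1 - 1)/(1 - u) = 0

S = 0


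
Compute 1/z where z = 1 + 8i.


|z|^2 = 1+64 = 65
1/z = (1 - 8i)/65

1/z = 0.0154 - 0.1231i


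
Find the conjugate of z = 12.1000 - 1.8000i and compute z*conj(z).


z_bar = 12.1000 + 1.8000i
z*z_bar = 12.1^2 + (-1.8)^2 = 146.41 + 3.24 = 149.65

z_bar = 12.1000 + 1.8000i, z*z_bar = 149.65


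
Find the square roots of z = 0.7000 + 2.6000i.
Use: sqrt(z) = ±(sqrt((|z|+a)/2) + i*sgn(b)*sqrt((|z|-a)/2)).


|z| = sqrt(0.49+6.76) = 2.6926
sqrt((|z|+a)/2) = sqrt((2.6926+0.7)/2) = sqrt(1.6963) = 1.3024
sqrt((|z|-a)/2) = sqrt((2.6926-0.7)/2) = sqrt(0.9963) = 0.9981

±(1.3024 + 0.9981i) i.e. 1.3024 + 0.9981i and -1.3024 - 0.9981i


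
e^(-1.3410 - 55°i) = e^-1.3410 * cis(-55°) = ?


e^-1.3410 = 0.2616
cos(-55°) = 0.57358
sin(-55°) = -0.8192
Real = 0.2616*0.57358 = 0.1500
Imag = 0.2616*(-0.8192) = -0.2143

0.1500 - 0.2143i


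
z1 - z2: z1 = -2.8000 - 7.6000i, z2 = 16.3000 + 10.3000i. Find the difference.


Real: -2.8 - 16.3 = -19.1
Imag: -7.6 - 10.3 = -17.9

-19.1000 - 17.9000i


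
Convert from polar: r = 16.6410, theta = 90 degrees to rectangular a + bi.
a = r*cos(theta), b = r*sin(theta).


a = 16.6410*cos(90°) = 16.6410*0 = 0
b = 16.6410*sin(90°) = 16.6410*1 = 16.6410

0 + 16.6410i


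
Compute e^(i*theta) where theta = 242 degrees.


cos(242°) = -0.4695
sin(242°) = -0.8829

e^(i*242°) = -0.4695 - 0.8829i


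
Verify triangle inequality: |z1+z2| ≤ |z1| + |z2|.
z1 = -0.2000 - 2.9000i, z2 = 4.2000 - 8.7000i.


|z1| = sqrt((-0.2)^2 + (-2.9)^2) = sqrt(8.45) = 2.9069
|z2| = sqrt(4.2^2 + (-8.7)^2) = sqrt(93.33) = 9.6607
z1+z2 = 4.0000 - 11.6000i
|z1+z2| = sqrt(150.56) = 12.2703
|z1|+|z2| = 2.9069 + 9.6607 = 12.5676

|z1+z2| = 12.2703 ≤ |z1|+|z2| = 12.5676 (verified)


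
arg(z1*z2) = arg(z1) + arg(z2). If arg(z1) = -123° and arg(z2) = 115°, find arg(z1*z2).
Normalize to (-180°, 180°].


arg(z1*z2) = -123° + 115° = -8°
Normalized to (-180°, 180°]: -8°

-8°


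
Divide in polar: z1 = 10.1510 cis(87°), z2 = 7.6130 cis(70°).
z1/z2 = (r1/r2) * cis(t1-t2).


r = 10.1510 / 7.6130 = 1.3334
theta = 87° - 70° = 17° = 17° (mod 360)

1.3334 cis(17°)


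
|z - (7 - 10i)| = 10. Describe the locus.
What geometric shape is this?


|z - z0| = r is a circle with center z0 and radius r.
Center = (7, -10), radius = 10

Circle with center (7, -10) and radius 10


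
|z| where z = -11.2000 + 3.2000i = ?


|z| = sqrt((-11.2)^2 + 3.2^2) = sqrt(125.44 + 10.24) = sqrt(135.68) = 11.6482

|z| = 11.6482


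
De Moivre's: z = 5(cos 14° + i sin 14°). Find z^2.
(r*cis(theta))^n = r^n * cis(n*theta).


r^2 = 5^2 = 25
n*theta = 2*14° = 28° = 28° (mod 360)
a = 25*cos(28°) = 22.0737
b = 25*sin(28°) = 11.7368

25 cis(28°) = 22.0737 + 11.7368i


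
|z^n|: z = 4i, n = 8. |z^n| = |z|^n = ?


|z| = sqrt(0+16) = sqrt(16) = 4
|z^8| = |z|^8 = 4^8 = 65536

|z^8| = 65536


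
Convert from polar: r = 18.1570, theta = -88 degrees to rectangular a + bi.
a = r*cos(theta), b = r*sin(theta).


a = 18.1570*cos(-88°) = 18.1570*0.0349 = 0.6337
b = 18.1570*sin(-88°) = 18.1570*(-0.99939) = -18.1459

0.6337 - 18.1459i


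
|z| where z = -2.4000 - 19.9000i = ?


|z| = sqrt((-2.4)^2 + (-19.9)^2) = sqrt(5.76 + 396.01) = sqrt(401.77) = 20.0442

|z| = 20.0442


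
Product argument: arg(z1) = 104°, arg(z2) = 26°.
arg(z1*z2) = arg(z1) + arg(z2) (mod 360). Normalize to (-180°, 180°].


arg(z1*z2) = 104° + 26° = 130°
Normalized to (-180°, 180°]: 130°

130°


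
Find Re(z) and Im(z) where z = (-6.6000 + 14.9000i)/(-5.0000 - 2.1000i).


Multiply by conjugate: (-6.6000 + 14.9000i)(-5.0000 + 2.1000i) / ((-5)^2 + (-2.1)^2)
Numerator real = -6.6*(-5) + 14.9*(-2.1) = 1.71
Numerator imag = 14.9*(-5) - (-6.6)*(-2.1) = -88.36
Denominator = 29.41
Re(z) = 1.71/29.41 = 0.0581
Im(z) = -88.36/29.41 = -3.0044

Re(z) = 0.0581, Im(z) = -3.0044


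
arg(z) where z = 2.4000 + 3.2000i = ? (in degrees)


Re = 2.4, Im = 3.2
arg = atan2(3.2, 2.4) = 53.1301 degrees

arg(z) = 53.1301 degrees


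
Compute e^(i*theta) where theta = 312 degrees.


cos(312°) = 0.6691
sin(312°) = -0.7431

e^(i*312°) = 0.6691 - 0.7431i


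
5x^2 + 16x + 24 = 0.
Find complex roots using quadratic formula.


disc = 16^2 - 4*5*24 = 256 - 480 = -224
sqrt(|disc|) = sqrt(224) = 14.9666
Real part = -16/(2*5) = -1.6000
Imag part = 14.9666/(2*5) = 1.4967

-1.6000 ± 1.4967i


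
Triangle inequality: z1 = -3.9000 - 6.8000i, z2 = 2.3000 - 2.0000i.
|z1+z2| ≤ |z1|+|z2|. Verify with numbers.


|z1| = sqrt((-3.9)^2 + (-6.8)^2) = sqrt(61.45) = 7.8390
|z2| = sqrt(2.3^2 + (-2)^2) = sqrt(9.29) = 3.0480
z1+z2 = -1.6000 - 8.8000i
|z1+z2| = sqrt(80) = 8.9443
|z1|+|z2| = 7.8390 + 3.0480 = 10.8870

|z1+z2| = 8.9443 ≤ |z1|+|z2| = 10.8870 (verified)


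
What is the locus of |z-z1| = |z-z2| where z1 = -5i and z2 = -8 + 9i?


Equal distances means the locus is the perpendicular bisector of z1 and z2.
Midpoint = ((0+(-8))/2, (-5+9)/2) = (-4.0000, 2.0000)

Perpendicular bisector through (-4.0000, 2.0000)


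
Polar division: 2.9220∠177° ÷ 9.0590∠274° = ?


r = 2.9220 / 9.0590 = 0.3226
theta = 177° - 274° = -97° = 263° (mod 360)

0.3226 cis(263°)


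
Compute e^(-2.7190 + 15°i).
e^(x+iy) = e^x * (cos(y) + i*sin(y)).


e^-2.7190 = 0.0659
cos(15°) = 0.9659
sin(15°) = 0.2588
Real = 0.0659*0.9659 = 0.0637
Imag = 0.0659*0.2588 = 0.0171

0.0637 + 0.0171i


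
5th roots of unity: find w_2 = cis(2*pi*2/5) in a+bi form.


Angle = 360*2/5 = 144°
a = cos(144°) = -0.8090
b = sin(144°) = 0.5878

-0.8090 + 0.5878i


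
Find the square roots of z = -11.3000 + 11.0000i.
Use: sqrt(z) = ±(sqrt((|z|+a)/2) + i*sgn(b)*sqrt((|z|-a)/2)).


|z| = sqrt(127.69+121) = 15.7699
sqrt((|z|+a)/2) = sqrt((15.7699+(-11.3))/2) = sqrt(2.2350) = 1.4950
sqrt((|z|-a)/2) = sqrt((15.7699-(-11.3))/2) = sqrt(13.5350) = 3.6790

±(1.4950 + 3.6790i) i.e. 1.4950 + 3.6790i and -1.4950 - 3.6790i


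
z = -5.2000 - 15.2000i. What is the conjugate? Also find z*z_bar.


z_bar = -5.2000 + 15.2000i
z*z_bar = (-5.2)^2 + (-15.2)^2 = 27.04 + 231.04 = 258.08

z_bar = -5.2000 + 15.2000i, z*z_bar = 258.08


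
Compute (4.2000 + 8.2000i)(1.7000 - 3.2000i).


Real = 4.2*1.7 - 8.2*(-3.2) = 7.14 - (-26.24) = 33.38
Imag = 4.2*(-3.2) + 1.7*8.2 = -13.44 + 13.94 = 0.5

33.3800 + 0.5000i


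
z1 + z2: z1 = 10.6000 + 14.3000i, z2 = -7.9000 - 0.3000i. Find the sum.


Real: 10.6 - 7.9 = 2.7
Imag: 14.3 - 0.3 = 14

2.7000 + 14.0000i


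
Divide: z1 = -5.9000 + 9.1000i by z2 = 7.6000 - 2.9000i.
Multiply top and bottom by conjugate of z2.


Conjugate of z2 = 7.6000 + 2.9000i
Numerator: (-5.9000 + 9.1000i)(7.6000 + 2.9000i) = -71.2300 + 52.0500i
Denominator: 7.6^2 + (-2.9)^2 = 66.17
Result = (-71.2300 + 52.0500i)/66.17

-1.0765 + 0.7866i


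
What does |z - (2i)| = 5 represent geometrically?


|z - z0| = r is a circle with center z0 and radius r.
Center = (0, 2), radius = 5

Circle with center (0, 2) and radius 5


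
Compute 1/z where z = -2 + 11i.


|z|^2 = 4+121 = 125
1/z = (-2 - 11i)/125

1/z = -0.0160 - 0.0880i


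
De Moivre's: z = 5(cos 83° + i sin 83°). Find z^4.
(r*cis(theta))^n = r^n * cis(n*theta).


r^4 = 5^4 = 625
n*theta = 4*83° = 332° = 332° (mod 360)
a = 625*cos(332°) = 551.8422
b = 625*sin(332°) = -293.4197

625 cis(332°) = 551.8422 - 293.4197i


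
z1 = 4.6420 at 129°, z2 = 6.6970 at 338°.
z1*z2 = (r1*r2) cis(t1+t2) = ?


r = 4.6420 * 6.6970 = 31.0875
theta = 129° + 338° = 467° = 107° (mod 360)

31.0875 cis(107°)


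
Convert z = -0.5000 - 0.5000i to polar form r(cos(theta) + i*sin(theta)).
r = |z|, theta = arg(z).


r = sqrt(0.25+0.25) = sqrt(0.5) = 0.7071
theta = atan2(-0.5, -0.5) = -135.0000 degrees

r = 0.7071, theta = -135.0000 degrees


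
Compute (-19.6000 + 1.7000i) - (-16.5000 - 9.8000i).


Real: -19.6 + 16.5 = -3.1
Imag: 1.7 + 9.8 = 11.5

-3.1000 + 11.5000i


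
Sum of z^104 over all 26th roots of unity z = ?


The roots are w_k = w^k with w = e^(2*pi*i/26), and (w^k)^104 = (w^104)^k.
So S = 1 + u + u^2 + ... + u^(25) with u = w^104.
104 = 4*26 + 0, so 104 is a multiple of 26 and u = (w^26)^4 = 1.
Every one of the 26 terms equals 1: S = 26

S = 26


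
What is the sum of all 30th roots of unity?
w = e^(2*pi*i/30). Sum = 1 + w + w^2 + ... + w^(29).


The sum of all 30th roots of unity is 0.
Geometric series: (1 - w^30)/(1 - w) = (1-1)/(1-w) = 0 since w^30 = 1, w ≠ 1.
Alternatively: coefficient of z^29 in z^30 - 1 is 0.

0


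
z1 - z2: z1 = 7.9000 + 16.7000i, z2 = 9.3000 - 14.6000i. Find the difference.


Real: 7.9 - 9.3 = -1.4
Imag: 16.7 + 14.6 = 31.3

-1.4000 + 31.3000i


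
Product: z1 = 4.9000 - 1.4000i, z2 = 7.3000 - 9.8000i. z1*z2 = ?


Real = 4.9*7.3 - (-1.4)*(-9.8) = 35.77 - 13.72 = 22.05
Imag = 4.9*(-9.8) + 7.3*(-1.4) = -48.02 - (10.22) = -58.24

22.0500 - 58.2400i


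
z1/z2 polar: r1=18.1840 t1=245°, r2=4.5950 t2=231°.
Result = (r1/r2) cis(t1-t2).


r = 18.1840 / 4.5950 = 3.9573
theta = 245° - 231° = 14° = 14° (mod 360)

3.9573 cis(14°)


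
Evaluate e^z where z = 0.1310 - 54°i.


e^0.1310 = 1.1400
cos(-54°) = 0.5878
sin(-54°) = -0.809
Real = 1.1400*0.5878 = 0.6701
Imag = 1.1400*(-0.809) = -0.9223

0.6701 - 0.9223i


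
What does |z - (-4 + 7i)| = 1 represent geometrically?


|z - z0| = r is a circle with center z0 and radius r.
Center = (-4, 7), radius = 1

Circle with center (-4, 7) and radius 1


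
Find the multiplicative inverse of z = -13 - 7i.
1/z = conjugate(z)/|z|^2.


|z|^2 = 169+49 = 218
1/z = (-13 + 7i)/218

1/z = -0.0596 + 0.0321i


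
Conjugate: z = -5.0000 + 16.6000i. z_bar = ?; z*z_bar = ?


z_bar = -5.0000 - 16.6000i
z*z_bar = (-5)^2 + 16.6^2 = 25 + 275.56 = 300.56

z_bar = -5.0000 - 16.6000i, z*z_bar = 300.56


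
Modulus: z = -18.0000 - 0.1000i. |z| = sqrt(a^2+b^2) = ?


|z| = sqrt((-18)^2 + (-0.1)^2) = sqrt(324 + 0.01) = sqrt(324.01) = 18.0003

|z| = 18.0003


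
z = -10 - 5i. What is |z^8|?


|z| = sqrt(100+25) = sqrt(125) = 11.1803
|z^8| = |z|^8 = (sqrt(125))^8 = 125^4 = 244140625

|z^8| = 244140625


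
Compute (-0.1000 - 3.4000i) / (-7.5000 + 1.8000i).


Conjugate of z2 = -7.5000 - 1.8000i
Numerator: (-0.1000 - 3.4000i)(-7.5000 - 1.8000i) = -5.3700 + 25.6800i
Denominator: (-7.5)^2 + 1.8^2 = 59.49
Result = (-5.3700 + 25.6800i)/59.49

-0.0903 + 0.4317i


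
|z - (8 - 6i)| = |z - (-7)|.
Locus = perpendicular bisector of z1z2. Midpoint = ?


Equal distances means the locus is the perpendicular bisector of z1 and z2.
Midpoint = ((8+(-7))/2, (-6+0)/2) = (0.5000, -3.0000)

Perpendicular bisector through (0.5000, -3.0000)


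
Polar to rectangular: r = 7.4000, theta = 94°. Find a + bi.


a = 7.4000*cos(94°) = 7.4000*(-0.06976) = -0.5162
b = 7.4000*sin(94°) = 7.4000*0.997564 = 7.3820

-0.5162 + 7.3820i


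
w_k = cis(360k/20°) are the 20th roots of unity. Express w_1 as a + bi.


Angle = 360*1/20 = 18°
a = cos(18°) = 0.9511
b = sin(18°) = 0.3090

0.9511 + 0.3090i


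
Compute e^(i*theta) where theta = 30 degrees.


cos(30°) = 0.8660
sin(30°) = 0.5000

e^(i*30°) = 0.8660 + 0.5000i


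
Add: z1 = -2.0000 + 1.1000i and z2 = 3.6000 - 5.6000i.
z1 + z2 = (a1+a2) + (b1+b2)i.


Real: -2 + 3.6 = 1.6
Imag: 1.1 - 5.6 = -4.5

1.6000 - 4.5000i


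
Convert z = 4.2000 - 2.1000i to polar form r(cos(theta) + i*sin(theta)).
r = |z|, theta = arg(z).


r = sqrt(17.64+4.41) = sqrt(22.05) = 4.6957
theta = atan2(-2.1, 4.2) = -26.5651 degrees

r = 4.6957, theta = -26.5651 degrees


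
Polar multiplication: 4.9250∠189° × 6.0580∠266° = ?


r = 4.9250 * 6.0580 = 29.8356
theta = 189° + 266° = 455° = 95° (mod 360)

29.8356 cis(95°)


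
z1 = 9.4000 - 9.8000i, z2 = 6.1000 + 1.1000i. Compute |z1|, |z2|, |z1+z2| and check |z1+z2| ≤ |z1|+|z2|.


|z1| = sqrt(9.4^2 + (-9.8)^2) = sqrt(184.4) = 13.5794
|z2| = sqrt(6.1^2 + 1.1^2) = sqrt(38.42) = 6.1984
z1+z2 = 15.5000 - 8.7000i
|z1+z2| = sqrt(315.94) = 17.7747
|z1|+|z2| = 13.5794 + 6.1984 = 19.7778

|z1+z2| = 17.7747 ≤ |z1|+|z2| = 19.7778 (verified)


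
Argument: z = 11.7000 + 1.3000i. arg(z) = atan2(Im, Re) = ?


Re = 11.7, Im = 1.3
arg = atan2(1.3, 11.7) = 6.3402 degrees

arg(z) = 6.3402 degrees


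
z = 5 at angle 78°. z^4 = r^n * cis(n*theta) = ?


r^4 = 5^4 = 625
n*theta = 4*78° = 312° = 312° (mod 360)
a = 625*cos(312°) = 418.2066
b = 625*sin(312°) = -464.4655

625 cis(312°) = 418.2066 - 464.4655i


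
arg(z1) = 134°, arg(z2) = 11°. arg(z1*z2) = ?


arg(z1*z2) = 134° + 11° = 145°
Normalized to (-180°, 180°]: 145°

145°


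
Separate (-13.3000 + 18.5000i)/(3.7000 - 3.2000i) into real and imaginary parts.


Multiply by conjugate: (-13.3000 + 18.5000i)(3.7000 + 3.2000i) / (3.7^2 + (-3.2)^2)
Numerator real = -13.3*3.7 + 18.5*(-3.2) = -108.41
Numerator imag = 18.5*3.7 - (-13.3)*(-3.2) = 25.89
Denominator = 23.93
Re(z) = -108.41/23.93 = -4.5303
Im(z) = 25.89/23.93 = 1.0819

Re(z) = -4.5303, Im(z) = 1.0819


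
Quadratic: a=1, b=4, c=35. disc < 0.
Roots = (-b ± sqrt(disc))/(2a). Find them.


disc = 4^2 - 4*1*35 = 16 - 140 = -124
sqrt(|disc|) = sqrt(124) = 11.1355
Real part = -4/(2*1) = -2.0000
Imag part = 11.1355/(2*1) = 5.5678

-2.0000 ± 5.5678i


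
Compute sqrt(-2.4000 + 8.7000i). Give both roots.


|z| = sqrt(5.76+75.69) = 9.0250
sqrt((|z|+a)/2) = sqrt((9.0250+(-2.4))/2) = sqrt(3.3125) = 1.8200
sqrt((|z|-a)/2) = sqrt((9.0250-(-2.4))/2) = sqrt(5.7125) = 2.3901

±(1.8200 + 2.3901i) i.e. 1.8200 + 2.3901i and -1.8200 - 2.3901i


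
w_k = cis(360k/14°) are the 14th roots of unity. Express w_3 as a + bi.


Angle = 360*3/14 = 77.1429°
a = cos(77.1429°) = 0.2225
b = sin(77.1429°) = 0.9749

0.2225 + 0.9749i


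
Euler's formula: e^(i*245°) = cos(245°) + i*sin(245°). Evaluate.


cos(245°) = -0.4226
sin(245°) = -0.9063

e^(i*245°) = -0.4226 - 0.9063i


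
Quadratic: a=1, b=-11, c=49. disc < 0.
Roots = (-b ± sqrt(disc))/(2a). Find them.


disc = (-11)^2 - 4*1*49 = 121 - 196 = -75
sqrt(|disc|) = sqrt(75) = 8.6603
Real part = 11/(2*1) = 5.5000
Imag part = 8.6603/(2*1) = 4.3301

5.5000 ± 4.3301i


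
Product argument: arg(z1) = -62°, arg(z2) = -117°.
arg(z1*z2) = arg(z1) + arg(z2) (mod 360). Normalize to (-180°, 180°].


arg(z1*z2) = -62° - 117° = -179°
Normalized to (-180°, 180°]: -179°

-179°


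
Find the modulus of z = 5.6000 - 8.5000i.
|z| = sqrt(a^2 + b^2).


|z| = sqrt(5.6^2 + (-8.5)^2) = sqrt(31.36 + 72.25) = sqrt(103.61) = 10.1789

|z| = 10.1789


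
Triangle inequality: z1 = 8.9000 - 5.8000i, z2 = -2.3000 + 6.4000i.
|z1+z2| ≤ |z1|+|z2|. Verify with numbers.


|z1| = sqrt(8.9^2 + (-5.8)^2) = sqrt(112.85) = 10.6231
|z2| = sqrt((-2.3)^2 + 6.4^2) = sqrt(46.25) = 6.8007
z1+z2 = 6.6000 + 0.6000i
|z1+z2| = sqrt(43.92) = 6.6272
|z1|+|z2| = 10.6231 + 6.8007 = 17.4238

|z1+z2| = 6.6272 ≤ |z1|+|z2| = 17.4238 (verified)


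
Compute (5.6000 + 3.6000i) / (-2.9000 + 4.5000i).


Conjugate of z2 = -2.9000 - 4.5000i
Numerator: (5.6000 + 3.6000i)(-2.9000 - 4.5000i) = -0.0400 - 35.6400i
Denominator: (-2.9)^2 + 4.5^2 = 28.66
Result = (-0.0400 - 35.6400i)/28.66

-0.0014 - 1.2435i


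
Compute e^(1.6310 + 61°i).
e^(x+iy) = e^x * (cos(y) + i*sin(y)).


e^1.6310 = 5.1090
cos(61°) = 0.48481
sin(61°) = 0.87462
Real = 5.1090*0.48481 = 2.4769
Imag = 5.1090*0.87462 = 4.4684

2.4769 + 4.4684i


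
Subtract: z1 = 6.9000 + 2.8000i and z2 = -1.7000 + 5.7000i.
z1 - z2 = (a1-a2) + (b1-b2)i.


Real: 6.9 + 1.7 = 8.6
Imag: 2.8 - 5.7 = -2.9

8.6000 - 2.9000i


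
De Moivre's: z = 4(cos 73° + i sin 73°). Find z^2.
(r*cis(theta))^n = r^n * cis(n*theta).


r^2 = 4^2 = 16
n*theta = 2*73° = 146° = 146° (mod 360)
a = 16*cos(146°) = -13.2646
b = 16*sin(146°) = 8.9471

16 cis(146°) = -13.2646 + 8.9471i


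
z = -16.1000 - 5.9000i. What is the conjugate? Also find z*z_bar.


z_bar = -16.1000 + 5.9000i
z*z_bar = (-16.1)^2 + (-5.9)^2 = 259.21 + 34.81 = 294.02

z_bar = -16.1000 + 5.9000i, z*z_bar = 294.02


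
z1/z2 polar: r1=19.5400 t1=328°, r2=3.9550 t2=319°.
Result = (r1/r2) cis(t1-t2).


r = 19.5400 / 3.9550 = 4.9406
theta = 328° - 319° = 9° = 9° (mod 360)

4.9406 cis(9°)


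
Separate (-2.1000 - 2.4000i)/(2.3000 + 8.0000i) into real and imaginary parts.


Multiply by conjugate: (-2.1000 - 2.4000i)(2.3000 - 8.0000i) / (2.3^2 + 8^2)
Numerator real = -2.1*2.3 - (2.4)*8 = -24.03
Numerator imag = -2.4*2.3 - (-2.1)*8 = 11.28
Denominator = 69.29
Re(z) = -24.03/69.29 = -0.3468
Im(z) = 11.28/69.29 = 0.1628

Re(z) = -0.3468, Im(z) = 0.1628


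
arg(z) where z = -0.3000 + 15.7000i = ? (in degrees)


Re = -0.3, Im = 15.7
arg = atan2(15.7, -0.3) = 91.0947 degrees

arg(z) = 91.0947 degrees


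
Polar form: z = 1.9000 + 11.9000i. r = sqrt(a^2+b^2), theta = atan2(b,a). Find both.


r = sqrt(3.61+141.61) = sqrt(145.22) = 12.0507
theta = atan2(11.9, 1.9) = 80.9285 degrees

r = 12.0507, theta = 80.9285 degrees


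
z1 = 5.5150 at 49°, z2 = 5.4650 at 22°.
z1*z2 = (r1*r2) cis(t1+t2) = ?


r = 5.5150 * 5.4650 = 30.1395
theta = 49° + 22° = 71° = 71° (mod 360)

30.1395 cis(71°)


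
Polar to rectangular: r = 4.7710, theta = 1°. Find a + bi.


a = 4.7710*cos(1°) = 4.7710*0.99985 = 4.7703
b = 4.7710*sin(1°) = 4.7710*0.01745 = 0.0833

4.7703 + 0.0833i


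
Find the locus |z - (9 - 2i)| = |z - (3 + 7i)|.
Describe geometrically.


Equal distances means the locus is the perpendicular bisector of z1 and z2.
Midpoint = ((9+3)/2, (-2+7)/2) = (6.0000, 2.5000)

Perpendicular bisector through (6.0000, 2.5000)


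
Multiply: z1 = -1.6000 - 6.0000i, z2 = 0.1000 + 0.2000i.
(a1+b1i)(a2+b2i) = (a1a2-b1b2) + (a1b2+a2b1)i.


Real = -1.6*0.1 - (-6)*0.2 = -0.16 - (-1.2) = 1.04
Imag = -1.6*0.2 + 0.1*(-6) = -0.32 - (0.6) = -0.92

1.0400 - 0.9200i


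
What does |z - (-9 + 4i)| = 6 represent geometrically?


|z - z0| = r is a circle with center z0 and radius r.
Center = (-9, 4), radius = 6

Circle with center (-9, 4) and radius 6


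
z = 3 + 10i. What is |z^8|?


|z| = sqrt(9+100) = sqrt(109) = 10.4403
|z^8| = |z|^8 = (sqrt(109))^8 = 109^4 = 141158161

|z^8| = 141158161


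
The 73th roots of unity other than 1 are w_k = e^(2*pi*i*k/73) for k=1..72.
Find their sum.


With w = e^(2*pi*i/73), all 73 of the 73th roots of unity w^0 = 1, w, ..., w^(72) sum to 0: 1 + w + ... + w^(72) = (1 - w^73)/(1 - w) = 0 since w^73 = 1, w ≠ 1.
Removing the root 1: w + w^2 + ... + w^(72) = 0 - 1 = -1

Sum = -1


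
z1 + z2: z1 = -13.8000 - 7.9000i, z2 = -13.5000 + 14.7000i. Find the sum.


Real: -13.8 - 13.5 = -27.3
Imag: -7.9 + 14.7 = 6.8

-27.3000 + 6.8000i


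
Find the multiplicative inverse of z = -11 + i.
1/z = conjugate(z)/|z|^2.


|z|^2 = 121+1 = 122
1/z = (-11 - 1i)/122

1/z = -0.0902 - 0.0082i


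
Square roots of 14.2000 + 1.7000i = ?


|z| = sqrt(201.64+2.89) = 14.3014
sqrt((|z|+a)/2) = sqrt((14.3014+14.2)/2) = sqrt(14.2507) = 3.7750
sqrt((|z|-a)/2) = sqrt((14.3014-14.2)/2) = sqrt(0.0507) = 0.2252

±(3.7750 + 0.2252i) i.e. 3.7750 + 0.2252i and -3.7750 - 0.2252i


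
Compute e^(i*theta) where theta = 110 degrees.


cos(110°) = -0.3420
sin(110°) = 0.9397

e^(i*110°) = -0.3420 + 0.9397i


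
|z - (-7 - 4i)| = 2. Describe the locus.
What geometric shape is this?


|z - z0| = r is a circle with center z0 and radius r.
Center = (-7, -4), radius = 2

Circle with center (-7, -4) and radius 2


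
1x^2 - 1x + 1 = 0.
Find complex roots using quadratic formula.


disc = (-1)^2 - 4*1*1 = 1 - 4 = -3
sqrt(|disc|) = sqrt(3) = 1.7321
Real part = 1/(2*1) = 0.5000
Imag part = 1.7321/(2*1) = 0.8660

0.5000 ± 0.8660i


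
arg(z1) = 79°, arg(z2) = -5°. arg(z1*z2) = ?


arg(z1*z2) = 79° - 5° = 74°
Normalized to (-180°, 180°]: 74°

74°


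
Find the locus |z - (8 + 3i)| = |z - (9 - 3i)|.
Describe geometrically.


Equal distances means the locus is the perpendicular bisector of z1 and z2.
Midpoint = ((8+9)/2, (3+(-3))/2) = (8.5000, 0)

Perpendicular bisector through (8.5000, 0)


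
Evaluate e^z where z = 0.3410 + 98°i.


e^0.3410 = 1.4064
cos(98°) = -0.13917
sin(98°) = 0.99027
Real = 1.4064*(-0.13917) = -0.1957
Imag = 1.4064*0.99027 = 1.3927

-0.1957 + 1.3927i
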